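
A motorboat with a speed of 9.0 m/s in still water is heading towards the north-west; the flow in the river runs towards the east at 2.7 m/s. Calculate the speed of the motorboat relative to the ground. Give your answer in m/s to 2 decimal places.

7.34 m/s

Taking east as x and north as y: velocity relative to the water = (-6.364, 6.364) m/s; the water relative to ground = (2.700, 0.000) m/s.
Velocity relative to ground = (-6.364, 6.364) + (2.700, 0.000) = (-3.664, 6.364) m/s.
Speed = |(-3.664, 6.364)| = 7.343 m/s.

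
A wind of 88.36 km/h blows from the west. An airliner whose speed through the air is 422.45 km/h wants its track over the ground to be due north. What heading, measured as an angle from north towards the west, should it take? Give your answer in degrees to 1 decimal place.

12.1°

The wind pushes perpendicular to the desired track; the heading must have a component into the wind equal to 88.36 km/h: 422.45 sin θ = 88.36.
sin θ = 0.2092, so θ = 12.073°.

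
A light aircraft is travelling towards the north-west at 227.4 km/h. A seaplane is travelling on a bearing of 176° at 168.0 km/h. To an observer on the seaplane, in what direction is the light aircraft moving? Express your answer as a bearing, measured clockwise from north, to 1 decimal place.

332.3°

Taking east as x and north as y: light aircraft velocity = (-160.796, 160.796) km/h; seaplane velocity = (11.719, -167.591) km/h.
Velocity of light aircraft relative to seaplane = (-160.796, 160.796) − (11.719, -167.591) = (-172.515, 328.387) km/h.
Bearing = atan2(-172.52, 328.39) = 332.29° clockwise from north.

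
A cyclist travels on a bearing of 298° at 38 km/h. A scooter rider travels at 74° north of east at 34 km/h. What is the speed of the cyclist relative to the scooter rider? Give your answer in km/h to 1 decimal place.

Taking east as x and north as y: cyclist velocity = (-33.552, 17.840) km/h; scooter rider velocity = (9.372, 32.683) km/h.
Velocity of cyclist relative to scooter rider = (-33.552, 17.840) − (9.372, 32.683) = (-42.924, -14.843) km/h.
Magnitude = |(-42.924, -14.843)| = 45.418 km/h.

45.4 km/h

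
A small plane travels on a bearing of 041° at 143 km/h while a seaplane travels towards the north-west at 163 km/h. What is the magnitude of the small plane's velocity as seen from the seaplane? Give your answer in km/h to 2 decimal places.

209.20 km/h

Taking east as x and north as y: small plane velocity = (93.816, 107.923) km/h; seaplane velocity = (-115.258, 115.258) km/h.
Velocity of small plane relative to seaplane = (93.816, 107.923) − (-115.258, 115.258) = (209.075, -7.335) km/h.
Magnitude = |(209.075, -7.335)| = 209.203 km/h.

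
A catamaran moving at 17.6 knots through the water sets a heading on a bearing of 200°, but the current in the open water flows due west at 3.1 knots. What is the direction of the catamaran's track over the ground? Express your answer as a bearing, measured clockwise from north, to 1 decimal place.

208.9°

Taking east as x and north as y: velocity relative to the water = (-6.020, -16.539) knots; the water relative to ground = (-3.100, 0.000) knots.
Velocity relative to ground = (-6.020, -16.539) + (-3.100, 0.000) = (-9.120, -16.539) knots.
Bearing = atan2(-9.12, -16.54) = 208.87° clockwise from north.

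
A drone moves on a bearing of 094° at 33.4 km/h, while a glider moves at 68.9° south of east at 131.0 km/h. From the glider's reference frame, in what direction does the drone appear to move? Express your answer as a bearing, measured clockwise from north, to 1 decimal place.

Taking east as x and north as y: drone velocity = (33.319, -2.330) km/h; glider velocity = (47.160, -122.217) km/h.
Velocity of drone relative to glider = (33.319, -2.330) − (47.160, -122.217) = (-13.841, 119.887) km/h.
Bearing = atan2(-13.84, 119.89) = 353.41° clockwise from north.

353.4°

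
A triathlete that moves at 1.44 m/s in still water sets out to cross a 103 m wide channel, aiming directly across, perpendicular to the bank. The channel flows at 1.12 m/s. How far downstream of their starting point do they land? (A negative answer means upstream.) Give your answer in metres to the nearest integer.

Perpendicular speed = 1.440 m/s; crossing time = 103 / 1.440 = 71.528 s.
Net downstream speed = 1.120 m/s.
Drift = 1.120 × 71.528 = 80.111 m (downstream).

80 m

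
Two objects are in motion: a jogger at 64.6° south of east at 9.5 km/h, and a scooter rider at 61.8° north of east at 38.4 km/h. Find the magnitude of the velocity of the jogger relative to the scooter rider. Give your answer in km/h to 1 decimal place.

44.7 km/h

Taking east as x and north as y: jogger velocity = (4.075, -8.582) km/h; scooter rider velocity = (18.146, 33.842) km/h.
Velocity of jogger relative to scooter rider = (4.075, -8.582) − (18.146, 33.842) = (-14.071, -42.424) km/h.
Magnitude = |(-14.071, -42.424)| = 44.696 km/h.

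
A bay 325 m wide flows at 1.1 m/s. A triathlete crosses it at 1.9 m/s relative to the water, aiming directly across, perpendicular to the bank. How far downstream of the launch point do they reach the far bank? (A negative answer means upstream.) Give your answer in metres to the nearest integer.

Perpendicular speed = 1.900 m/s; crossing time = 325 / 1.900 = 171.053 s.
Net downstream speed = 1.100 m/s.
Drift = 1.100 × 171.053 = 188.158 m (downstream).

188 m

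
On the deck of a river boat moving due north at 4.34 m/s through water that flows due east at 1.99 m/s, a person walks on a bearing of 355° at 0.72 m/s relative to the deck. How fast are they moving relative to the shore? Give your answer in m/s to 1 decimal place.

5.4 m/s

In east/north components (m/s): person relative to river boat = (-0.063, 0.717); river boat relative to water = (0.000, 4.340); water relative to ground = (1.990, 0.000).
Sum = (1.927, 5.057) m/s.
Speed = |(1.927, 5.057)| = 5.412 m/s.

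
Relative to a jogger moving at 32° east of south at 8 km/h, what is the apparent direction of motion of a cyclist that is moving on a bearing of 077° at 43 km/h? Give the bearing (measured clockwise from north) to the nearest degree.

Taking east as x and north as y: cyclist velocity = (41.898, 9.673) km/h; jogger velocity = (4.239, -6.784) km/h.
Velocity of cyclist relative to jogger = (41.898, 9.673) − (4.239, -6.784) = (37.659, 16.457) km/h.
Bearing = atan2(37.66, 16.46) = 66.39° clockwise from north.

066°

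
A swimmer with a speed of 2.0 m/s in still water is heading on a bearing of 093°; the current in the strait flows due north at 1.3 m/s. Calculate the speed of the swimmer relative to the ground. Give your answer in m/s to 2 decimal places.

Taking east as x and north as y: velocity relative to the water = (1.997, -0.105) m/s; the water relative to ground = (0.000, 1.300) m/s.
Velocity relative to ground = (1.997, -0.105) + (0.000, 1.300) = (1.997, 1.195) m/s.
Speed = |(1.997, 1.195)| = 2.328 m/s.

2.33 m/s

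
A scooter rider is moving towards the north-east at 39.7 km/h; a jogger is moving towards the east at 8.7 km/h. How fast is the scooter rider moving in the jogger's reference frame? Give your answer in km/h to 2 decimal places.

34.11 km/h

Taking east as x and north as y: scooter rider velocity = (28.072, 28.072) km/h; jogger velocity = (8.700, 0.000) km/h.
Velocity of scooter rider relative to jogger = (28.072, 28.072) − (8.700, 0.000) = (19.372, 28.072) km/h.
Magnitude = |(19.372, 28.072)| = 34.108 km/h.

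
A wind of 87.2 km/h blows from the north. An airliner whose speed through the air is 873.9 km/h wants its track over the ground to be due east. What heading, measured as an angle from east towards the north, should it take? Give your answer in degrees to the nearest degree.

6°

The wind pushes perpendicular to the desired track; the heading must have a component into the wind equal to 87.2 km/h: 873.9 sin θ = 87.2.
sin θ = 0.0998, so θ = 5.727°.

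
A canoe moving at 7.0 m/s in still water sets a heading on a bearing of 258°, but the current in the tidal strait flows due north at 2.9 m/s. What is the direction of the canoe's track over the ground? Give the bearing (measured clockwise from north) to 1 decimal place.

281.9°

Taking east as x and north as y: velocity relative to the water = (-6.847, -1.455) m/s; the water relative to ground = (0.000, 2.900) m/s.
Velocity relative to ground = (-6.847, -1.455) + (0.000, 2.900) = (-6.847, 1.445) m/s.
Bearing = atan2(-6.85, 1.44) = 281.91° clockwise from north.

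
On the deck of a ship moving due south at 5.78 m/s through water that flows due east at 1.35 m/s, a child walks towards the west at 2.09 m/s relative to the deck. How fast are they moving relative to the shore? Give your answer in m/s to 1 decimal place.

In east/north components (m/s): child relative to ship = (-2.090, 0.000); ship relative to water = (0.000, -5.780); water relative to ground = (1.350, 0.000).
Sum = (-0.740, -5.780) m/s.
Speed = |(-0.740, -5.780)| = 5.827 m/s.

5.8 m/s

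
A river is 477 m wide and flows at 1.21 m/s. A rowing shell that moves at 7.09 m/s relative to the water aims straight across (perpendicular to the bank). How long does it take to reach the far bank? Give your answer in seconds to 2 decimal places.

The component of the rowing shell's velocity perpendicular to the bank is 7.09 m/s.
The flow acts along the bank and has no component across it.
Time = 477 / 7.090 = 67.278 s.

67.28 s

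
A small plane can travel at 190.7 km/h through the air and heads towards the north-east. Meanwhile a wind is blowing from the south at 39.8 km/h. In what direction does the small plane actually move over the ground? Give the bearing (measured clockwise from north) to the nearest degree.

038°

Taking east as x and north as y: velocity relative to the air = (134.845, 134.845) km/h; the air relative to ground = (0.000, 39.800) km/h.
Velocity relative to ground = (134.845, 134.845) + (0.000, 39.800) = (134.845, 174.645) km/h.
Bearing = atan2(134.85, 174.65) = 37.67° clockwise from north.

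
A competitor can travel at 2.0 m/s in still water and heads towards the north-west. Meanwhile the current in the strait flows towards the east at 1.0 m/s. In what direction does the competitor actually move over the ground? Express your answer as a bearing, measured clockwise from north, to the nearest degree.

Taking east as x and north as y: velocity relative to the water = (-1.414, 1.414) m/s; the water relative to ground = (1.000, 0.000) m/s.
Velocity relative to ground = (-1.414, 1.414) + (1.000, 0.000) = (-0.414, 1.414) m/s.
Bearing = atan2(-0.41, 1.41) = 343.68° clockwise from north.

344°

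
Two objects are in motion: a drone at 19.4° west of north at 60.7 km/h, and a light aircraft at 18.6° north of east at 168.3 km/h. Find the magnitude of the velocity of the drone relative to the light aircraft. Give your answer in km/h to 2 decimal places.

179.71 km/h

Taking east as x and north as y: drone velocity = (-20.162, 57.254) km/h; light aircraft velocity = (159.509, 53.681) km/h.
Velocity of drone relative to light aircraft = (-20.162, 57.254) − (159.509, 53.681) = (-179.672, 3.573) km/h.
Magnitude = |(-179.672, 3.573)| = 179.707 km/h.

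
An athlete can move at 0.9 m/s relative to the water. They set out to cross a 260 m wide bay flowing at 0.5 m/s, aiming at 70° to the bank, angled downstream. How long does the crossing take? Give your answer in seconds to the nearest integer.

307 s

The component of the athlete's velocity perpendicular to the bank is 0.9 × sin 70° = 0.846 m/s.
Only the cross-stream component determines the crossing time; the current contributes nothing perpendicular to the bank.
Time = 260 / 0.846 = 307.429 s.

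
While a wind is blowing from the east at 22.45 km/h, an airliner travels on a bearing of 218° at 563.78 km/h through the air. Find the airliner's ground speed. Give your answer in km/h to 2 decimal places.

Taking east as x and north as y: velocity relative to the air = (-347.098, -444.265) km/h; the air relative to ground = (-22.450, 0.000) km/h.
Velocity relative to ground = (-347.098, -444.265) + (-22.450, 0.000) = (-369.548, -444.265) km/h.
Speed = |(-369.548, -444.265)| = 577.872 km/h.

577.87 km/h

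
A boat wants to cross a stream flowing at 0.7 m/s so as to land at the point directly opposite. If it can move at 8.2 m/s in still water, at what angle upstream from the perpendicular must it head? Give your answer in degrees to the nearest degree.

To cancel the current, the upstream component of the boat's velocity must equal the flow: 8.2 sin θ = 0.7.
sin θ = 0.7 / 8.2 = 0.0854.
θ = arcsin(0.0854) = 4.897°.

5°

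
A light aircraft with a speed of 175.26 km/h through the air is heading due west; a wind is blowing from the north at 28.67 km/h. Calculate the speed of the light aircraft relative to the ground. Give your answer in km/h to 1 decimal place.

177.6 km/h

Taking east as x and north as y: velocity relative to the air = (-175.260, 0.000) km/h; the air relative to ground = (0.000, -28.670) km/h.
Velocity relative to ground = (-175.260, 0.000) + (0.000, -28.670) = (-175.260, -28.670) km/h.
Speed = |(-175.260, -28.670)| = 177.590 km/h.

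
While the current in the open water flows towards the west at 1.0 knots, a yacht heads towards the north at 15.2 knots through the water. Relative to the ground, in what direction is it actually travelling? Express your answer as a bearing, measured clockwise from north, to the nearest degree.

Taking east as x and north as y: velocity relative to the water = (0.000, 15.200) knots; the water relative to ground = (-1.000, 0.000) knots.
Velocity relative to ground = (0.000, 15.200) + (-1.000, 0.000) = (-1.000, 15.200) knots.
Bearing = atan2(-1.00, 15.20) = 356.24° clockwise from north.

356°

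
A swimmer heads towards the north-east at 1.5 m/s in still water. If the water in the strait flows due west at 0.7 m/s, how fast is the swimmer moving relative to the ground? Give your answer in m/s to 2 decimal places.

1.12 m/s

Taking east as x and north as y: velocity relative to the water = (1.061, 1.061) m/s; the water relative to ground = (-0.700, 0.000) m/s.
Velocity relative to ground = (1.061, 1.061) + (-0.700, 0.000) = (0.361, 1.061) m/s.
Speed = |(0.361, 1.061)| = 1.120 m/s.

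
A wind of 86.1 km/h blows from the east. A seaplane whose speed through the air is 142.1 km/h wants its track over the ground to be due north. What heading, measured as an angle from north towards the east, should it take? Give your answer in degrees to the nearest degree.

37°

The wind pushes perpendicular to the desired track; the heading must have a component into the wind equal to 86.1 km/h: 142.1 sin θ = 86.1.
sin θ = 0.6059, so θ = 37.294°.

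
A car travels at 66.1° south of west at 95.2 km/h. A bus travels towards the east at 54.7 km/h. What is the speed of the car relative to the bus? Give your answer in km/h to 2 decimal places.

Taking east as x and north as y: car velocity = (-38.569, -87.037) km/h; bus velocity = (54.700, 0.000) km/h.
Velocity of car relative to bus = (-38.569, -87.037) − (54.700, 0.000) = (-93.269, -87.037) km/h.
Magnitude = |(-93.269, -87.037)| = 127.572 km/h.

127.57 km/h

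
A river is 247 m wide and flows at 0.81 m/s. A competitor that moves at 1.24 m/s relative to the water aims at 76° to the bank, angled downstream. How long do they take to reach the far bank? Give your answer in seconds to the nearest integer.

205 s

The component of the competitor's velocity perpendicular to the bank is 1.24 × sin 76° = 1.203 m/s.
Only the cross-stream component determines the crossing time; the current contributes nothing perpendicular to the bank.
Time = 247 / 1.203 = 205.292 s.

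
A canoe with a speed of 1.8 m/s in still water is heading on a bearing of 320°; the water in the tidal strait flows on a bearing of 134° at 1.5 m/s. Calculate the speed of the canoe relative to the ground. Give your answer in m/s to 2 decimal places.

0.35 m/s

Taking east as x and north as y: velocity relative to the water = (-1.157, 1.379) m/s; the water relative to ground = (1.079, -1.042) m/s.
Velocity relative to ground = (-1.157, 1.379) + (1.079, -1.042) = (-0.078, 0.337) m/s.
Speed = |(-0.078, 0.337)| = 0.346 m/s.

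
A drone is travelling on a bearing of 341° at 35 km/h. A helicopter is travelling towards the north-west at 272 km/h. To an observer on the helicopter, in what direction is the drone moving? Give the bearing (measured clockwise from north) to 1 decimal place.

131.4°

Taking east as x and north as y: drone velocity = (-11.395, 33.093) km/h; helicopter velocity = (-192.333, 192.333) km/h.
Velocity of drone relative to helicopter = (-11.395, 33.093) − (-192.333, 192.333) = (180.938, -159.240) km/h.
Bearing = atan2(180.94, -159.24) = 131.35° clockwise from north.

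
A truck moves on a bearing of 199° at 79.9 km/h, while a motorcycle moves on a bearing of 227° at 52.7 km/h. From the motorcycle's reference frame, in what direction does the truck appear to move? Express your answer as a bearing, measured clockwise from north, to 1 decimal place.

Taking east as x and north as y: truck velocity = (-26.013, -75.547) km/h; motorcycle velocity = (-38.542, -35.941) km/h.
Velocity of truck relative to motorcycle = (-26.013, -75.547) − (-38.542, -35.941) = (12.529, -39.606) km/h.
Bearing = atan2(12.53, -39.61) = 162.44° clockwise from north.

162.4°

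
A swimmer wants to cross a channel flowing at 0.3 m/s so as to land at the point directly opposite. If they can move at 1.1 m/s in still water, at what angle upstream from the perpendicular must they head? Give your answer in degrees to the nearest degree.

To cancel the current, the upstream component of the swimmer's velocity must equal the flow: 1.1 sin θ = 0.3.
sin θ = 0.3 / 1.1 = 0.2727.
θ = arcsin(0.2727) = 15.827°.

16°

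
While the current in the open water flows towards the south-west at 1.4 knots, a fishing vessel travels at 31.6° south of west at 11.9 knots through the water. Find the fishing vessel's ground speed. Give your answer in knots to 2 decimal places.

13.27 knots

Taking east as x and north as y: velocity relative to the water = (-10.136, -6.235) knots; the water relative to ground = (-0.990, -0.990) knots.
Velocity relative to ground = (-10.136, -6.235) + (-0.990, -0.990) = (-11.126, -7.225) knots.
Speed = |(-11.126, -7.225)| = 13.266 knots.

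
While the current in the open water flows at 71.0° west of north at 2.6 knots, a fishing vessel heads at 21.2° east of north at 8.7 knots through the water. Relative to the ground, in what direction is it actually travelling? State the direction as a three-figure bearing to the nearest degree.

Taking east as x and north as y: velocity relative to the water = (3.146, 8.111) knots; the water relative to ground = (-2.458, 0.846) knots.
Velocity relative to ground = (3.146, 8.111) + (-2.458, 0.846) = (0.688, 8.958) knots.
Bearing = atan2(0.69, 8.96) = 4.39° clockwise from north.

004°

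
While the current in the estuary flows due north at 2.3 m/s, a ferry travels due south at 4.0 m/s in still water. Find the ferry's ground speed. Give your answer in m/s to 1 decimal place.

Taking east as x and north as y: velocity relative to the water = (0.000, -4.000) m/s; the water relative to ground = (0.000, 2.300) m/s.
Velocity relative to ground = (0.000, -4.000) + (0.000, 2.300) = (0.000, -1.700) m/s.
Speed = |(0.000, -1.700)| = 1.700 m/s.

1.7 m/s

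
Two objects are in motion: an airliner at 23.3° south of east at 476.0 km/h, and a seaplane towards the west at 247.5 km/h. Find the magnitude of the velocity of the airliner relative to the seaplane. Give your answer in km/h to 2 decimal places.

710.10 km/h

Taking east as x and north as y: airliner velocity = (437.180, -188.280) km/h; seaplane velocity = (-247.500, 0.000) km/h.
Velocity of airliner relative to seaplane = (437.180, -188.280) − (-247.500, 0.000) = (684.680, -188.280) km/h.
Magnitude = |(684.680, -188.280)| = 710.096 km/h.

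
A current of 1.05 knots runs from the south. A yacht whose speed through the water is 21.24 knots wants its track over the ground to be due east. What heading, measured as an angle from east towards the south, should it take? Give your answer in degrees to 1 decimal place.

2.8°

The current pushes perpendicular to the desired track; the heading must have a component into the current equal to 1.05 knots: 21.24 sin θ = 1.05.
sin θ = 0.0494, so θ = 2.834°.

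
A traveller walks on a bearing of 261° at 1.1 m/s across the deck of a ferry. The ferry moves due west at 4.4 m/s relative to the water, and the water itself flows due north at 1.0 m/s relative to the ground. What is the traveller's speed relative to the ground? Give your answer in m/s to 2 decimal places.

5.55 m/s

In east/north components (m/s): traveller relative to ferry = (-1.086, -0.172); ferry relative to water = (-4.400, 0.000); water relative to ground = (0.000, 1.000).
Sum = (-5.486, 0.828) m/s.
Speed = |(-5.486, 0.828)| = 5.549 m/s.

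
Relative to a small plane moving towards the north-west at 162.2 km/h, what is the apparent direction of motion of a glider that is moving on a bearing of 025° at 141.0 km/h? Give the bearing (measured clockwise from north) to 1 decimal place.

Taking east as x and north as y: glider velocity = (59.589, 127.789) km/h; small plane velocity = (-114.693, 114.693) km/h.
Velocity of glider relative to small plane = (59.589, 127.789) − (-114.693, 114.693) = (174.282, 13.097) km/h.
Bearing = atan2(174.28, 13.10) = 85.70° clockwise from north.

085.7°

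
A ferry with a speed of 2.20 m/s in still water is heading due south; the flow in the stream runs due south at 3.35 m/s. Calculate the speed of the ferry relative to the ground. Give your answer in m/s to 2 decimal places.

5.55 m/s

Taking east as x and north as y: velocity relative to the water = (0.000, -2.200) m/s; the water relative to ground = (0.000, -3.350) m/s.
Velocity relative to ground = (0.000, -2.200) + (0.000, -3.350) = (0.000, -5.550) m/s.
Speed = |(0.000, -5.550)| = 5.550 m/s.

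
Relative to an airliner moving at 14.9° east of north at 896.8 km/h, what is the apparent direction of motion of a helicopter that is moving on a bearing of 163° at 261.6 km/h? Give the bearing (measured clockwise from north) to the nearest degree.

Taking east as x and north as y: helicopter velocity = (76.484, -250.169) km/h; airliner velocity = (230.597, 866.646) km/h.
Velocity of helicopter relative to airliner = (76.484, -250.169) − (230.597, 866.646) = (-154.112, -1116.815) km/h.
Bearing = atan2(-154.11, -1116.82) = 187.86° clockwise from north.

188°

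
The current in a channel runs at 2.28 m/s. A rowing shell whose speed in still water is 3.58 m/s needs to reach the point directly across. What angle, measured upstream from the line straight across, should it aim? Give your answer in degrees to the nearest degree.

To cancel the current, the upstream component of the rowing shell's velocity must equal the flow: 3.58 sin θ = 2.28.
sin θ = 2.28 / 3.58 = 0.6369.
θ = arcsin(0.6369) = 39.559°.

40°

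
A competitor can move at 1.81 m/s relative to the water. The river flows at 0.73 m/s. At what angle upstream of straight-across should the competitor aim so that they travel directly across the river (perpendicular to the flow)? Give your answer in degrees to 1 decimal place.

23.8°

To cancel the current, the upstream component of the competitor's velocity must equal the flow: 1.81 sin θ = 0.73.
sin θ = 0.73 / 1.81 = 0.4033.
θ = arcsin(0.4033) = 23.786°.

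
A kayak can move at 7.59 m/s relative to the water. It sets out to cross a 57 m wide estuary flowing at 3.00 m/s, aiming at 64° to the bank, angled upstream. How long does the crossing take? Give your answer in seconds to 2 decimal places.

8.36 s

The component of the kayak's velocity perpendicular to the bank is 7.59 × sin 64° = 6.822 m/s.
Only the cross-stream component determines the crossing time; the current contributes nothing perpendicular to the bank.
Time = 57 / 6.822 = 8.356 s.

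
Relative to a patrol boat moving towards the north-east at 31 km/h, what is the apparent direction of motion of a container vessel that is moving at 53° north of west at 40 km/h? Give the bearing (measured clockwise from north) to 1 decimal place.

Taking east as x and north as y: container vessel velocity = (-24.073, 31.945) km/h; patrol boat velocity = (21.920, 21.920) km/h.
Velocity of container vessel relative to patrol boat = (-24.073, 31.945) − (21.920, 21.920) = (-45.993, 10.025) km/h.
Bearing = atan2(-45.99, 10.03) = 282.30° clockwise from north.

282.3°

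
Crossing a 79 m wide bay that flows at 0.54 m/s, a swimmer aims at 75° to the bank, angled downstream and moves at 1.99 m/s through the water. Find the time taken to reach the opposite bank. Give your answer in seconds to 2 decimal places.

41.10 s

The component of the swimmer's velocity perpendicular to the bank is 1.99 × sin 75° = 1.922 m/s.
The current is parallel to the bank, so it does not affect the crossing time.
Time = 79 / 1.922 = 41.099 s.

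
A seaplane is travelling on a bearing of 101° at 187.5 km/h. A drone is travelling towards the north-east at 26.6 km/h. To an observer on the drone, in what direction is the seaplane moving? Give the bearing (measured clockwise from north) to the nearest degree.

108°

Taking east as x and north as y: seaplane velocity = (184.055, -35.777) km/h; drone velocity = (18.809, 18.809) km/h.
Velocity of seaplane relative to drone = (184.055, -35.777) − (18.809, 18.809) = (165.246, -54.586) km/h.
Bearing = atan2(165.25, -54.59) = 108.28° clockwise from north.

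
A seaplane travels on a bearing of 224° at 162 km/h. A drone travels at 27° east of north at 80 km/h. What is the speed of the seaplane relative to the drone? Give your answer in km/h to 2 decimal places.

239.65 km/h

Taking east as x and north as y: seaplane velocity = (-112.535, -116.533) km/h; drone velocity = (36.319, 71.281) km/h.
Velocity of seaplane relative to drone = (-112.535, -116.533) − (36.319, 71.281) = (-148.854, -187.814) km/h.
Magnitude = |(-148.854, -187.814)| = 239.649 km/h.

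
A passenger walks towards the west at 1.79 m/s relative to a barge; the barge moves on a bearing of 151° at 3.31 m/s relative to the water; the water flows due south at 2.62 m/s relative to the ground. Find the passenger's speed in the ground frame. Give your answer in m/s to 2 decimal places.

In east/north components (m/s): passenger relative to barge = (-1.790, 0.000); barge relative to water = (1.605, -2.895); water relative to ground = (0.000, -2.620).
Sum = (-0.185, -5.515) m/s.
Speed = |(-0.185, -5.515)| = 5.518 m/s.

5.52 m/s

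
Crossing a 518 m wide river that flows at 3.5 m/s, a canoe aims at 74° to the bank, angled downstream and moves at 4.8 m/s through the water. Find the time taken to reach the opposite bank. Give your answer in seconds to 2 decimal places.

112.27 s

The component of the canoe's velocity perpendicular to the bank is 4.8 × sin 74° = 4.614 m/s.
The current is parallel to the bank, so it does not affect the crossing time.
Time = 518 / 4.614 = 112.266 s.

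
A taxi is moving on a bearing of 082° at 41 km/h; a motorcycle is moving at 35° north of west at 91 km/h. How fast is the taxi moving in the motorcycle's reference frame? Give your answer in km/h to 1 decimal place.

Taking east as x and north as y: taxi velocity = (40.601, 5.706) km/h; motorcycle velocity = (-74.543, 52.195) km/h.
Velocity of taxi relative to motorcycle = (40.601, 5.706) − (-74.543, 52.195) = (115.144, -46.489) km/h.
Magnitude = |(115.144, -46.489)| = 124.175 km/h.

124.2 km/h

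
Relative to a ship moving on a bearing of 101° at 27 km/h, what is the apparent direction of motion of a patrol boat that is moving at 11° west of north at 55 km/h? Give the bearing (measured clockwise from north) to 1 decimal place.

Taking east as x and north as y: patrol boat velocity = (-10.494, 53.989) km/h; ship velocity = (26.504, -5.152) km/h.
Velocity of patrol boat relative to ship = (-10.494, 53.989) − (26.504, -5.152) = (-36.998, 59.141) km/h.
Bearing = atan2(-37.00, 59.14) = 327.97° clockwise from north.

328.0°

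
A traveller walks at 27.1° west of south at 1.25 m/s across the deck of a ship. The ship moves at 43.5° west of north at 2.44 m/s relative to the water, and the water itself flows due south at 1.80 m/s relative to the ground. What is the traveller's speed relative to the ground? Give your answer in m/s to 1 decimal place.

In east/north components (m/s): traveller relative to ship = (-0.569, -1.113); ship relative to water = (-1.680, 1.770); water relative to ground = (0.000, -1.800).
Sum = (-2.249, -1.143) m/s.
Speed = |(-2.249, -1.143)| = 2.523 m/s.

2.5 m/s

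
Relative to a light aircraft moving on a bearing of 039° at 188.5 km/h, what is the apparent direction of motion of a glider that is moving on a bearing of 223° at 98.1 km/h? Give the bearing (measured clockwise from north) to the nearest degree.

Taking east as x and north as y: glider velocity = (-66.904, -71.746) km/h; light aircraft velocity = (118.627, 146.492) km/h.
Velocity of glider relative to light aircraft = (-66.904, -71.746) − (118.627, 146.492) = (-185.531, -218.238) km/h.
Bearing = atan2(-185.53, -218.24) = 220.37° clockwise from north.

220°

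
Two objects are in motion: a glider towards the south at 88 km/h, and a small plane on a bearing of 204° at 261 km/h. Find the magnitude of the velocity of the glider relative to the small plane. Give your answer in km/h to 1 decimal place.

184.1 km/h

Taking east as x and north as y: glider velocity = (0.000, -88.000) km/h; small plane velocity = (-106.158, -238.435) km/h.
Velocity of glider relative to small plane = (0.000, -88.000) − (-106.158, -238.435) = (106.158, 150.435) km/h.
Magnitude = |(106.158, 150.435)| = 184.121 km/h.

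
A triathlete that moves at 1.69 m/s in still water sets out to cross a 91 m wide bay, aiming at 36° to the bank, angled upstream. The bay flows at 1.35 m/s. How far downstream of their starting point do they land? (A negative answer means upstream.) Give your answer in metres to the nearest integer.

Perpendicular speed = 0.993 m/s; crossing time = 91 / 0.993 = 91.609 s.
Net downstream speed = -0.017 m/s.
Drift = -0.017 × 91.609 = -1.579 m (upstream).

-2 m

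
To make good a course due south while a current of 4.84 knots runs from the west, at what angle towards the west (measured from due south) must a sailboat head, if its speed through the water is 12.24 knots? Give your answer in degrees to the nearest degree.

23°

The current pushes perpendicular to the desired track; the heading must have a component into the current equal to 4.84 knots: 12.24 sin θ = 4.84.
sin θ = 0.3954, so θ = 23.292°.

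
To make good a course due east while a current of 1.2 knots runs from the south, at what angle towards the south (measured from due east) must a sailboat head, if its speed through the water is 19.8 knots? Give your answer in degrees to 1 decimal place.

The current pushes perpendicular to the desired track; the heading must have a component into the current equal to 1.2 knots: 19.8 sin θ = 1.2.
sin θ = 0.0606, so θ = 3.475°.

3.5°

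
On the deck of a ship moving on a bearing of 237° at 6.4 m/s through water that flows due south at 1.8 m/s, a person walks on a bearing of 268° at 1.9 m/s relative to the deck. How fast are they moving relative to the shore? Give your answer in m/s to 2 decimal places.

9.02 m/s

In east/north components (m/s): person relative to ship = (-1.899, -0.066); ship relative to water = (-5.367, -3.486); water relative to ground = (0.000, -1.800).
Sum = (-7.266, -5.352) m/s.
Speed = |(-7.266, -5.352)| = 9.025 m/s.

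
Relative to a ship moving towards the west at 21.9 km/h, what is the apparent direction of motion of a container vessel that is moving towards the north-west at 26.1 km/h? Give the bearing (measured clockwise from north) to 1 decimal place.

010.6°

Taking east as x and north as y: container vessel velocity = (-18.455, 18.455) km/h; ship velocity = (-21.900, 0.000) km/h.
Velocity of container vessel relative to ship = (-18.455, 18.455) − (-21.900, 0.000) = (3.445, 18.455) km/h.
Bearing = atan2(3.44, 18.46) = 10.57° clockwise from north.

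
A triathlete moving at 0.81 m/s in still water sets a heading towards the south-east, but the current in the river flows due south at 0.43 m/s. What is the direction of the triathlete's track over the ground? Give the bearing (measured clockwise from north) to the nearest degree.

Taking east as x and north as y: velocity relative to the water = (0.573, -0.573) m/s; the water relative to ground = (0.000, -0.430) m/s.
Velocity relative to ground = (0.573, -0.573) + (0.000, -0.430) = (0.573, -1.003) m/s.
Bearing = atan2(0.57, -1.00) = 150.27° clockwise from north.

150°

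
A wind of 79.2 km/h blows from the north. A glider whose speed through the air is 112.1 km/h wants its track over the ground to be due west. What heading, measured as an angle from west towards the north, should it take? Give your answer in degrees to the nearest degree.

45°

The wind pushes perpendicular to the desired track; the heading must have a component into the wind equal to 79.2 km/h: 112.1 sin θ = 79.2.
sin θ = 0.7065, so θ = 44.952°.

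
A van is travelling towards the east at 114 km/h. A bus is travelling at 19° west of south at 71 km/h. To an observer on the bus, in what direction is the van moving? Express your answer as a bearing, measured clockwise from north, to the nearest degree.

Taking east as x and north as y: van velocity = (114.000, 0.000) km/h; bus velocity = (-23.115, -67.132) km/h.
Velocity of van relative to bus = (114.000, 0.000) − (-23.115, -67.132) = (137.115, 67.132) km/h.
Bearing = atan2(137.12, 67.13) = 63.91° clockwise from north.

064°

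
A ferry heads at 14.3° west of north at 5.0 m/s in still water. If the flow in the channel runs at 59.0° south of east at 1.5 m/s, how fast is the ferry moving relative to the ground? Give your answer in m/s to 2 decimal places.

3.59 m/s

Taking east as x and north as y: velocity relative to the water = (-1.235, 4.845) m/s; the water relative to ground = (0.773, -1.286) m/s.
Velocity relative to ground = (-1.235, 4.845) + (0.773, -1.286) = (-0.462, 3.559) m/s.
Speed = |(-0.462, 3.559)| = 3.589 m/s.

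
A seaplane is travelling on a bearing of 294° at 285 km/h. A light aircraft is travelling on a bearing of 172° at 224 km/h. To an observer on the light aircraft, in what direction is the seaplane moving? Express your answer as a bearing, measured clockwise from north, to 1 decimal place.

319.2°

Taking east as x and north as y: seaplane velocity = (-260.360, 115.920) km/h; light aircraft velocity = (31.175, -221.820) km/h.
Velocity of seaplane relative to light aircraft = (-260.360, 115.920) − (31.175, -221.820) = (-291.535, 337.740) km/h.
Bearing = atan2(-291.54, 337.74) = 319.20° clockwise from north.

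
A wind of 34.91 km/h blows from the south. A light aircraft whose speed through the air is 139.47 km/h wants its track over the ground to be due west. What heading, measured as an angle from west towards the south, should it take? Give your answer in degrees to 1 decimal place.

The wind pushes perpendicular to the desired track; the heading must have a component into the wind equal to 34.91 km/h: 139.47 sin θ = 34.91.
sin θ = 0.2503, so θ = 14.496°.

14.5°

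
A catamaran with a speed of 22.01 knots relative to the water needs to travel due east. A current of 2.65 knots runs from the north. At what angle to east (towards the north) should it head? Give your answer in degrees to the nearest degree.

The current pushes perpendicular to the desired track; the heading must have a component into the current equal to 2.65 knots: 22.01 sin θ = 2.65.
sin θ = 0.1204, so θ = 6.915°.

7°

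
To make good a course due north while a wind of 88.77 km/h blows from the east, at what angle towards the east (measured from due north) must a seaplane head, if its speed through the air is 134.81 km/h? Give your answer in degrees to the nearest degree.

The wind pushes perpendicular to the desired track; the heading must have a component into the wind equal to 88.77 km/h: 134.81 sin θ = 88.77.
sin θ = 0.6585, so θ = 41.184°.

41°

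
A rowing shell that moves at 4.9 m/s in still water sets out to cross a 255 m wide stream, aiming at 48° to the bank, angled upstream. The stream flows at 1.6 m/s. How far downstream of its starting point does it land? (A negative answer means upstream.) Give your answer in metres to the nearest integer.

-118 m

Perpendicular speed = 3.641 m/s; crossing time = 255 / 3.641 = 70.028 s.
Net downstream speed = -1.679 m/s.
Drift = -1.679 × 70.028 = -117.559 m (upstream).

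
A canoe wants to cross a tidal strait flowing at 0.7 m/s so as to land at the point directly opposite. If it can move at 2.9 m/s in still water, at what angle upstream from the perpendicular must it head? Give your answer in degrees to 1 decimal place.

To cancel the current, the upstream component of the canoe's velocity must equal the flow: 2.9 sin θ = 0.7.
sin θ = 0.7 / 2.9 = 0.2414.
θ = arcsin(0.2414) = 13.968°.

14.0°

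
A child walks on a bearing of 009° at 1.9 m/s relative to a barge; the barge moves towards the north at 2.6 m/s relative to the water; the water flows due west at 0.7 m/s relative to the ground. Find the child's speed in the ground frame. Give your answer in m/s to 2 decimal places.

4.49 m/s

In east/north components (m/s): child relative to barge = (0.297, 1.877); barge relative to water = (0.000, 2.600); water relative to ground = (-0.700, 0.000).
Sum = (-0.403, 4.477) m/s.
Speed = |(-0.403, 4.477)| = 4.495 m/s.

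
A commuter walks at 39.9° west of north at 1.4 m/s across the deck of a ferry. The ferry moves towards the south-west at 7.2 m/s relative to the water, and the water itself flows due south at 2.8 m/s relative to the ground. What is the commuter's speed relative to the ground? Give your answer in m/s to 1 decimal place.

In east/north components (m/s): commuter relative to ferry = (-0.898, 1.074); ferry relative to water = (-5.091, -5.091); water relative to ground = (0.000, -2.800).
Sum = (-5.989, -6.817) m/s.
Speed = |(-5.989, -6.817)| = 9.074 m/s.

9.1 m/s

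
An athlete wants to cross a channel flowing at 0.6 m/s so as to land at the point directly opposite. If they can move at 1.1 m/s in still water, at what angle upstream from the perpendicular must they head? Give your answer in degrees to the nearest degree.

To cancel the current, the upstream component of the athlete's velocity must equal the flow: 1.1 sin θ = 0.6.
sin θ = 0.6 / 1.1 = 0.5455.
θ = arcsin(0.5455) = 33.056°.

33°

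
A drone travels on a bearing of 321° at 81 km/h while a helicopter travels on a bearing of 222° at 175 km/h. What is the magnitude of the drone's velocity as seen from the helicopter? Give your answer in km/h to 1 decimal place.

204.0 km/h

Taking east as x and north as y: drone velocity = (-50.975, 62.949) km/h; helicopter velocity = (-117.098, -130.050) km/h.
Velocity of drone relative to helicopter = (-50.975, 62.949) − (-117.098, -130.050) = (66.123, 192.999) km/h.
Magnitude = |(66.123, 192.999)| = 204.012 km/h.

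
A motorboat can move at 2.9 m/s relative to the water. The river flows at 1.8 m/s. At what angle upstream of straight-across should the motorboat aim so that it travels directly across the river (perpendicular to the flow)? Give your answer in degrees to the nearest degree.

To cancel the current, the upstream component of the motorboat's velocity must equal the flow: 2.9 sin θ = 1.8.
sin θ = 1.8 / 2.9 = 0.6207.
θ = arcsin(0.6207) = 38.367°.

38°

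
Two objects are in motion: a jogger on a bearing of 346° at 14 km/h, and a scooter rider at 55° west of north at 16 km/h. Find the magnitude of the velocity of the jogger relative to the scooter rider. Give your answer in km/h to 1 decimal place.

Taking east as x and north as y: jogger velocity = (-3.387, 13.584) km/h; scooter rider velocity = (-13.106, 9.177) km/h.
Velocity of jogger relative to scooter rider = (-3.387, 13.584) − (-13.106, 9.177) = (9.720, 4.407) km/h.
Magnitude = |(9.720, 4.407)| = 10.672 km/h.

10.7 km/h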